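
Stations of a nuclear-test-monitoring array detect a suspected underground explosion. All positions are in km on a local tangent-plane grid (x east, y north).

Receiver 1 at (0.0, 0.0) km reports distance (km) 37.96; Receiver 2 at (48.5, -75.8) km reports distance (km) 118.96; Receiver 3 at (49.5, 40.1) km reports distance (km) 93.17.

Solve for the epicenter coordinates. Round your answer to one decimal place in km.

Circle about each station: x² + y² = 37.96²; (x − 48.5)² + (y + 75.8)² = 118.96²; (x − 49.5)² + (y − 40.1)² = 93.17².
Subtracting the Receiver 1 equation from the Receiver 2 and Receiver 3 equations removes the quadratic terms:
97.0 x − 151.6 y = -4612.63
99.0 x + 80.2 y = -3181.43
Solving the 2×2 system: x ≈ -37.4, y ≈ 6.5 km.

-37.4 km east, 6.5 km north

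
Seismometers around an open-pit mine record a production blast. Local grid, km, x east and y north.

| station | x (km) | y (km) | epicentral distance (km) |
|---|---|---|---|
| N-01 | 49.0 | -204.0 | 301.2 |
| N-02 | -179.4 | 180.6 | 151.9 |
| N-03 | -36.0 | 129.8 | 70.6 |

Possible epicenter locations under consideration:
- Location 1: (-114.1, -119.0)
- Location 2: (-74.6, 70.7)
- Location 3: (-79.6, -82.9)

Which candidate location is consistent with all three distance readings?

Location 2

For each candidate, compare |candidate − station| to the reported distance:
Location 1: residuals N-01 117.3, N-02 154.7, N-03 190.2 → max 190.2 km
Location 2: residuals N-01 0.0, N-02 0.0, N-03 0.0 → max 0.0 km
Location 3: residuals N-01 124.6, N-02 129.9, N-03 146.5 → max 146.5 km
Only Location 2 has all residuals ≈ 0.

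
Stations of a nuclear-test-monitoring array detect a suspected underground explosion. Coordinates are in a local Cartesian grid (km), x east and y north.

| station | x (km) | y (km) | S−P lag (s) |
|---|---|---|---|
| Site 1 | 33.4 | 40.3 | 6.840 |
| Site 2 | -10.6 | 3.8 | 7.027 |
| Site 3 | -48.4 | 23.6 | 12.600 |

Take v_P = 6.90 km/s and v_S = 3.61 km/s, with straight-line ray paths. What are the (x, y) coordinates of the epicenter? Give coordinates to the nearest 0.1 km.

x ≈ 40.5 km, y ≈ -11.0 km

Distance from S−P lag: d = Δt · v_P v_S / (v_P − v_S) = Δt · (6.90·3.61)/(6.90−3.61) ≈ 7.5711·Δt.
So d_Site 1 = 51.79, d_Site 2 = 53.20, d_Site 3 = 95.40 km.
Circle about each station: (x − 33.4)² + (y − 40.3)² = 51.79²; (x + 10.6)² + (y − 3.8)² = 53.20²; (x + 48.4)² + (y − 23.6)² = 95.40².
Subtracting pairs of circle equations eliminates x²+y² and gives linear equations (the radical axes):
-88.0 x − 73.0 y = -2760.89
-163.6 x − 33.4 y = -6259.09
Solving the 2×2 system: x ≈ 40.5, y ≈ -11.0 km.
Check against Site 1 (with the unrounded x, y): √((x − 33.4)²+(y − 40.3)²) = 51.80 ≈ 51.79 km. ✓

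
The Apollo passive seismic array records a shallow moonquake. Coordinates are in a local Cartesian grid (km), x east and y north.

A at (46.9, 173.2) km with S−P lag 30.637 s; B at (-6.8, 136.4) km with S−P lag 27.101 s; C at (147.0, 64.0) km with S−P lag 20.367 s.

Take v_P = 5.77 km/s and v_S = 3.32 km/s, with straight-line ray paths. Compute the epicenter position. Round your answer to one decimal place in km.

x ≈ 55.3 km, y ≈ -66.2 km

Distance from S−P lag: d = Δt · v_P v_S / (v_P − v_S) = Δt · (5.77·3.32)/(5.77−3.32) ≈ 7.8189·Δt.
So d_A = 239.55, d_B = 211.90, d_C = 159.25 km.
Circle about each station: (x − 46.9)² + (y − 173.2)² = 239.55²; (x + 6.8)² + (y − 136.4)² = 211.90²; (x − 147.0)² + (y − 64.0)² = 159.25².
Subtracting pairs of circle equations eliminates x²+y² and gives linear equations (the radical axes):
-107.4 x − 73.6 y = -1064.06
200.2 x − 218.4 y = 25530.79
Solving the 2×2 system: x ≈ 55.3, y ≈ -66.2 km.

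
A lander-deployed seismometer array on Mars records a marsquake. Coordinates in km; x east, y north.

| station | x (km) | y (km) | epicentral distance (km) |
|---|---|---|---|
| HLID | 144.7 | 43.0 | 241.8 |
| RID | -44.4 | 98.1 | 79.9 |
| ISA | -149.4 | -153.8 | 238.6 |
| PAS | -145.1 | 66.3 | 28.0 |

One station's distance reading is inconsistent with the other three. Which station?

HLID

Solve using three stations at a time. Using RID, ISA, PAS (subtract circle equations pairwise → linear system) gives (x, y) ≈ (-122.9, 83.3).
Distances from that point to each station vs reported:
  HLID: calculated 270.6 vs reported 241.8 → residual 28.8 km
  RID: calculated 79.9 vs reported 79.9 → residual 0.0 km
  ISA: calculated 238.6 vs reported 238.6 → residual 0.0 km
  PAS: calculated 28.0 vs reported 28.0 → residual 0.0 km
RID, ISA, PAS are mutually consistent (residuals ≈ 0); HLID is off by 28.8 km.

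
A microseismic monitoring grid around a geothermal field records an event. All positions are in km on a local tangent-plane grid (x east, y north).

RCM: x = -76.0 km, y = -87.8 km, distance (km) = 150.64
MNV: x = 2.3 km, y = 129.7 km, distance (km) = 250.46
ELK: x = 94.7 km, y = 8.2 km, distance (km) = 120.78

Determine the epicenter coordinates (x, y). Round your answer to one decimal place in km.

x ≈ 72.9 km, y ≈ -110.6 km

Circle about each station: (x + 76.0)² + (y + 87.8)² = 150.64²; (x − 2.3)² + (y − 129.7)² = 250.46²; (x − 94.7)² + (y − 8.2)² = 120.78².
Subtracting pairs of circle equations eliminates x²+y² and gives linear equations (the radical axes):
156.6 x + 435.0 y = -36695.26
341.4 x + 192.0 y = 3655.09
Solving the 2×2 system: x ≈ 72.9, y ≈ -110.6 km.
Check against RCM (with the unrounded x, y): √((x + 76.0)²+(y + 87.8)²) = 150.64 ≈ 150.64 km. ✓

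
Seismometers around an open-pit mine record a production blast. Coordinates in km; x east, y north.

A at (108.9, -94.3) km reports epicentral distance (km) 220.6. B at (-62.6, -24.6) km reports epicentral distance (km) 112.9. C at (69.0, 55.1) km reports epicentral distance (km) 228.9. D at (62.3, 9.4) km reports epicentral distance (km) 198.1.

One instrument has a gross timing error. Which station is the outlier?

Solve using three stations at a time. Using A, C, D (subtract circle equations pairwise → linear system) gives (x, y) ≈ (-111.6, -85.7).
Distances from that point to each station vs reported:
  A: calculated 220.7 vs reported 220.6 → residual 0.1 km
  B: calculated 78.3 vs reported 112.9 → residual 34.6 km
  C: calculated 229.0 vs reported 228.9 → residual 0.1 km
  D: calculated 198.2 vs reported 198.1 → residual 0.1 km
A, C, D are mutually consistent (residuals ≈ 0); B is off by 34.6 km.

B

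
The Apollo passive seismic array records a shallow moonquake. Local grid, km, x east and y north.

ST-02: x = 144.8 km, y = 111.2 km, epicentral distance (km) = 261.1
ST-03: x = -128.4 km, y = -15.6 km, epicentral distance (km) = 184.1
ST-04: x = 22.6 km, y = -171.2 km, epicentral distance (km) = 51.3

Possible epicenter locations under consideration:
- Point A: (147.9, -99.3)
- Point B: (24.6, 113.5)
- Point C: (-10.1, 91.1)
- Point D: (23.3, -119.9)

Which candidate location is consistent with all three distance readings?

For each candidate, compare |candidate − station| to the reported distance:
Point A: residuals ST-02 50.6, ST-03 104.6, ST-04 93.2 → max 104.6 km
Point B: residuals ST-02 140.9, ST-03 16.1, ST-04 233.4 → max 233.4 km
Point C: residuals ST-02 104.9, ST-03 24.8, ST-04 213.0 → max 213.0 km
Point D: residuals ST-02 0.0, ST-03 0.0, ST-04 0.0 → max 0.0 km
Only Point D has all residuals ≈ 0.

Point D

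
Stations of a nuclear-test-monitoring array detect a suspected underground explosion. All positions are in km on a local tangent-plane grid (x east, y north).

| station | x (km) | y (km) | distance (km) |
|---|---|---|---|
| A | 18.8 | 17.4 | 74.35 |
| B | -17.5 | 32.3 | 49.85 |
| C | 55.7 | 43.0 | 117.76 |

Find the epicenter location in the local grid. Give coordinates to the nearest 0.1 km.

Circle about each station: (x − 18.8)² + (y − 17.4)² = 74.35²; (x + 17.5)² + (y − 32.3)² = 49.85²; (x − 55.7)² + (y − 43.0)² = 117.76².
Subtracting the A equation from the B and C equations removes the quadratic terms:
-72.6 x + 29.8 y = 3736.24
73.8 x + 51.2 y = -4044.21
Solving the 2×2 system: x ≈ -52.7, y ≈ -3.0 km.
Check against A (with the unrounded x, y): √((x − 18.8)²+(y − 17.4)²) = 74.36 ≈ 74.35 km. ✓

(-52.7, -3.0)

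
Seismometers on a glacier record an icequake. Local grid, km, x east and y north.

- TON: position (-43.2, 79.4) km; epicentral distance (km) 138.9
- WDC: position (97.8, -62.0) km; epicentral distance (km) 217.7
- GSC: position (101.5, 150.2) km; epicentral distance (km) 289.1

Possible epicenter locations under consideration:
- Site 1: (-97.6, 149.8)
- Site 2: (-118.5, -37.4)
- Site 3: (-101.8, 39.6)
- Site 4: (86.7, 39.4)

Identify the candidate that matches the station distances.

For each candidate, compare |candidate − station| to the reported distance:
Site 1: residuals TON 49.9, WDC 70.5, GSC 90.0 → max 90.0 km
Site 2: residuals TON 0.1, WDC 0.0, GSC 0.0 → max 0.1 km
Site 3: residuals TON 68.1, WDC 6.3, GSC 57.7 → max 68.1 km
Site 4: residuals TON 3.0, WDC 115.7, GSC 177.3 → max 177.3 km
Only Site 2 has all residuals ≈ 0.

Site 2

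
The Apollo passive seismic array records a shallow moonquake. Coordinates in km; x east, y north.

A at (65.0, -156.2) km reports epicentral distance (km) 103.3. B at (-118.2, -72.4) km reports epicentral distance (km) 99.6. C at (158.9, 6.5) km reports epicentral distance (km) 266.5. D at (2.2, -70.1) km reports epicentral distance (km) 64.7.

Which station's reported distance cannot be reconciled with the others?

C

Solve using three stations at a time. Using A, B, D (subtract circle equations pairwise → linear system) gives (x, y) ≈ (-33.2, -124.2).
Distances from that point to each station vs reported:
  A: calculated 103.3 vs reported 103.3 → residual 0.0 km
  B: calculated 99.6 vs reported 99.6 → residual 0.0 km
  C: calculated 232.3 vs reported 266.5 → residual 34.2 km
  D: calculated 64.6 vs reported 64.7 → residual 0.1 km
A, B, D are mutually consistent (residuals ≈ 0); C is off by 34.2 km.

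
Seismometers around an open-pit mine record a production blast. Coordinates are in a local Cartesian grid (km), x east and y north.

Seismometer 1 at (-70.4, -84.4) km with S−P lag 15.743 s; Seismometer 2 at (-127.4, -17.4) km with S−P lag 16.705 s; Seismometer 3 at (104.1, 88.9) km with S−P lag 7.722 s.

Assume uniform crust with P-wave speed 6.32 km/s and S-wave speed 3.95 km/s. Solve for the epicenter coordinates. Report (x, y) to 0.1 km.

Distance from S−P lag: d = Δt · v_P v_S / (v_P − v_S) = Δt · (6.32·3.95)/(6.32−3.95) ≈ 10.5333·Δt.
So d_Seismometer 1 = 165.83, d_Seismometer 2 = 175.96, d_Seismometer 3 = 81.34 km.
Circle about each station: (x + 70.4)² + (y + 84.4)² = 165.83²; (x + 127.4)² + (y + 17.4)² = 175.96²; (x − 104.1)² + (y − 88.9)² = 81.34².
Subtracting the Seismometer 1 equation from the Seismometer 2 and Seismometer 3 equations removes the quadratic terms:
-114.0 x + 134.0 y = 991.67
349.0 x + 346.6 y = 27543.89
Solving the 2×2 system: x ≈ 38.8, y ≈ 40.4 km.
Check against Seismometer 1 (with the unrounded x, y): √((x + 70.4)²+(y + 84.4)²) = 165.83 ≈ 165.83 km. ✓

38.8 km east, 40.4 km north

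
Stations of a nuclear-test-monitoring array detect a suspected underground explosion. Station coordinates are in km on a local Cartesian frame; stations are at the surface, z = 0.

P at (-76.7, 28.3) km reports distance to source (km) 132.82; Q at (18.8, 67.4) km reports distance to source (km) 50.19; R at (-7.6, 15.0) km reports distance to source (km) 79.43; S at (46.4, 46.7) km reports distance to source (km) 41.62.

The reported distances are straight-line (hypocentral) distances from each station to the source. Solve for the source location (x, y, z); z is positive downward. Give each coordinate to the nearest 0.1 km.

(46.6, 56.7, 40.4)

Each station gives a sphere (x−x_i)² + (y−y_i)² + z² = d_i² (stations at z=0).
Subtracting the P sphere from Q and R: z² cancels, leaving linear equations in x and y:
191.0 x + 78.2 y = 13334.54
138.2 x − 26.6 y = 4931.01
Solving: x ≈ 46.596, y ≈ 56.711 km (keep extra digits for the depth step; rounded: 46.6, 56.7).
Then from the P sphere: z² = 132.82² − (x + 76.7)² − (y − 28.3)² with x = 46.596, y = 56.711, so z ≈ 40.399 ≈ 40.4 km.
Check against S (with the unrounded solution): distance 41.62 ≈ 41.62 km. ✓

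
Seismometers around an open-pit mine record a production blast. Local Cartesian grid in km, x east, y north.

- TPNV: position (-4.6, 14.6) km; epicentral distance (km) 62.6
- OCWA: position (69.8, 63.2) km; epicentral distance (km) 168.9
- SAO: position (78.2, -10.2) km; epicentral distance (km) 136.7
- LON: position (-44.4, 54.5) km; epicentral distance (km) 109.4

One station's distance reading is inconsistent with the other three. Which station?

TPNV

Solve using three stations at a time. Using OCWA, SAO, LON (subtract circle equations pairwise → linear system) gives (x, y) ≈ (-51.1, -54.9).
Distances from that point to each station vs reported:
  TPNV: calculated 83.6 vs reported 62.6 → residual 21.0 km
  OCWA: calculated 169.0 vs reported 168.9 → residual 0.1 km
  SAO: calculated 136.8 vs reported 136.7 → residual 0.1 km
  LON: calculated 109.6 vs reported 109.4 → residual 0.2 km
OCWA, SAO, LON are mutually consistent (residuals ≈ 0); TPNV is off by 21.0 km.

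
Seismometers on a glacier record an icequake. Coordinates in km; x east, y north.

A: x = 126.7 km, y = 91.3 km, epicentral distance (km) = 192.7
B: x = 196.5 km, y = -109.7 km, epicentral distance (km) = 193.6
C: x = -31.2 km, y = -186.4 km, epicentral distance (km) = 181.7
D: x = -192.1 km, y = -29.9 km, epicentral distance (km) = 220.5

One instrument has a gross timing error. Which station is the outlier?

Solve using three stations at a time. Using B, C, D (subtract circle equations pairwise → linear system) gives (x, y) ≈ (27.9, -14.6).
Distances from that point to each station vs reported:
  A: calculated 144.8 vs reported 192.7 → residual 47.9 km
  B: calculated 193.6 vs reported 193.6 → residual 0.0 km
  C: calculated 181.7 vs reported 181.7 → residual 0.0 km
  D: calculated 220.5 vs reported 220.5 → residual 0.0 km
B, C, D are mutually consistent (residuals ≈ 0); A is off by 47.9 km.

A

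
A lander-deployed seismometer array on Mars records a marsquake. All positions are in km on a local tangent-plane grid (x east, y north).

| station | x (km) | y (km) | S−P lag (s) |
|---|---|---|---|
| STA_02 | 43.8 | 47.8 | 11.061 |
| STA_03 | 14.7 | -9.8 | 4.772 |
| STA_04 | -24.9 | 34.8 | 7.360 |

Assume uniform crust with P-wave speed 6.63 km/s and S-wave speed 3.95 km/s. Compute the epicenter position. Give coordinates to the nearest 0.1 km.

Distance from S−P lag: d = Δt · v_P v_S / (v_P − v_S) = Δt · (6.63·3.95)/(6.63−3.95) ≈ 9.7718·Δt.
So d_STA_02 = 108.09, d_STA_03 = 46.63, d_STA_04 = 71.92 km.
Circle about each station: (x − 43.8)² + (y − 47.8)² = 108.09²; (x − 14.7)² + (y + 9.8)² = 46.63²; (x + 24.9)² + (y − 34.8)² = 71.92².
Subtracting pairs of circle equations eliminates x²+y² and gives linear equations (the radical axes):
-58.2 x − 115.2 y = 5617.94
-137.4 x − 26.0 y = 4138.73
Solving the 2×2 system: x ≈ -23.1, y ≈ -37.1 km.
Check against STA_02 (with the unrounded x, y): √((x − 43.8)²+(y − 47.8)²) = 108.09 ≈ 108.09 km. ✓

-23.1 km east, -37.1 km north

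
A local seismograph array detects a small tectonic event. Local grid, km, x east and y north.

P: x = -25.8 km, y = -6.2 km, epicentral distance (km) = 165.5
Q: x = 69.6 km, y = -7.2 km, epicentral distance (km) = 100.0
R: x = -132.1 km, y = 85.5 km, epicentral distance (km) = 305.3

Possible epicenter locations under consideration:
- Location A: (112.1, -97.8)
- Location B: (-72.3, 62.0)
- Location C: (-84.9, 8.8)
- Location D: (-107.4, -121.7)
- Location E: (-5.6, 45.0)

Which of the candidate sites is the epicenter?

Location A

For each candidate, compare |candidate − station| to the reported distance:
Location A: residuals P 0.1, Q 0.1, R 0.0 → max 0.1 km
Location B: residuals P 83.0, Q 57.9, R 241.0 → max 241.0 km
Location C: residuals P 104.5, Q 55.3, R 215.2 → max 215.2 km
Location D: residuals P 24.1, Q 110.8, R 96.6 → max 110.8 km
Location E: residuals P 110.5, Q 8.5, R 172.5 → max 172.5 km
Only Location A has all residuals ≈ 0.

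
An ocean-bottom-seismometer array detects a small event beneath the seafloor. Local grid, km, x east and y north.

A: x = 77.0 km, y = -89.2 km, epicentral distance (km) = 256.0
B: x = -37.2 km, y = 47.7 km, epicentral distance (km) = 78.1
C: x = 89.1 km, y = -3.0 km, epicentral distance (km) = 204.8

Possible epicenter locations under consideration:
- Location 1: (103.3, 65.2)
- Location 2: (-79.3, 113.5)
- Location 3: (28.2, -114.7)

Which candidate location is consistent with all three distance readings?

Location 2

For each candidate, compare |candidate − station| to the reported distance:
Location 1: residuals A 99.4, B 63.5, C 135.1 → max 135.1 km
Location 2: residuals A 0.0, B 0.0, C 0.0 → max 0.0 km
Location 3: residuals A 200.9, B 97.0, C 77.6 → max 200.9 km
Only Location 2 has all residuals ≈ 0.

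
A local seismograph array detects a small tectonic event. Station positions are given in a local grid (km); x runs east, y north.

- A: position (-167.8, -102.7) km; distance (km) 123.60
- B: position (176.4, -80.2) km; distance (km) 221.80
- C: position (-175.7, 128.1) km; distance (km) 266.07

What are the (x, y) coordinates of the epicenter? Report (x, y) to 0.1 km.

Circle about each station: (x + 167.8)² + (y + 102.7)² = 123.60²; (x − 176.4)² + (y + 80.2)² = 221.80²; (x + 175.7)² + (y − 128.1)² = 266.07².
Subtracting pairs of circle equations eliminates x²+y² and gives linear equations (the radical axes):
688.4 x + 45.0 y = -35073.41
-15.8 x + 461.6 y = -46940.31
Solving the 2×2 system: x ≈ -44.2, y ≈ -103.2 km.

(-44.2, -103.2)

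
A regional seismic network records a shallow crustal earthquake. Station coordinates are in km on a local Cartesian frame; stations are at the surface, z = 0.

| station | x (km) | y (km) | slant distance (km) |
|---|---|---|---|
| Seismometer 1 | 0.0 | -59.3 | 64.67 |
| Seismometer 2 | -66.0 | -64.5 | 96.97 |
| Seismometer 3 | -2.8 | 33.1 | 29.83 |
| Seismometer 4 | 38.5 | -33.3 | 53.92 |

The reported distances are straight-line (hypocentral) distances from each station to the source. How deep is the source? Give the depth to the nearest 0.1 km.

Each station gives a sphere (x−x_i)² + (y−y_i)² + z² = d_i² (stations at z=0).
Subtracting the Seismometer 1 sphere from Seismometer 2 and Seismometer 3: z² cancels, leaving linear equations in x and y:
-132.0 x − 10.4 y = -221.21
-5.6 x + 184.8 y = 879.34
Solving: x ≈ 1.298, y ≈ 4.798 km (keep extra digits for the depth step; rounded: 1.3, 4.8).
Then from the Seismometer 1 sphere: z² = 64.67² − x² − (y + 59.3)² with x = 1.298, y = 4.798, so z ≈ 8.484 ≈ 8.5 km.

8.5 km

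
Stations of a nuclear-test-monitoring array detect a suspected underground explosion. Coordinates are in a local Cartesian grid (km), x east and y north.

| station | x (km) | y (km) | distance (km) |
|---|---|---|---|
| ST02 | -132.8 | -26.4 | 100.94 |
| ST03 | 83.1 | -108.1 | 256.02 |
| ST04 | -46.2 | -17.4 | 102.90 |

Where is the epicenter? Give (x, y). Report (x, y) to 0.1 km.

Circle about each station: (x + 132.8)² + (y + 26.4)² = 100.94²; (x − 83.1)² + (y + 108.1)² = 256.02²; (x + 46.2)² + (y + 17.4)² = 102.90².
Subtracting the ST02 equation from the ST03 and ST04 equations removes the quadratic terms:
431.8 x − 163.4 y = -55098.94
173.2 x + 18.0 y = -16295.13
Solving the 2×2 system: x ≈ -101.3, y ≈ 69.5 km.
Check against ST02 (with the unrounded x, y): √((x + 132.8)²+(y + 26.4)²) = 100.93 ≈ 100.94 km. ✓

(-101.3, 69.5)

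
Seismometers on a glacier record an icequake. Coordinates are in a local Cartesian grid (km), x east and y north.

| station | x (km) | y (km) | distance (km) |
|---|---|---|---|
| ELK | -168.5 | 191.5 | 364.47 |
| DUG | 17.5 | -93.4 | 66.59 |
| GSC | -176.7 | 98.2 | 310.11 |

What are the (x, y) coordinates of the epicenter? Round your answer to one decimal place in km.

Circle about each station: (x + 168.5)² + (y − 191.5)² = 364.47²; (x − 17.5)² + (y + 93.4)² = 66.59²; (x + 176.7)² + (y − 98.2)² = 310.11².
Subtracting the ELK equation from the DUG and GSC equations removes the quadratic terms:
372.0 x − 569.8 y = 72369.46
-16.4 x − 186.6 y = 12471.80
Solving the 2×2 system: x ≈ 81.2, y ≈ -74.0 km.
Check against ELK (with the unrounded x, y): √((x + 168.5)²+(y − 191.5)²) = 364.48 ≈ 364.47 km. ✓

x ≈ 81.2 km, y ≈ -74.0 km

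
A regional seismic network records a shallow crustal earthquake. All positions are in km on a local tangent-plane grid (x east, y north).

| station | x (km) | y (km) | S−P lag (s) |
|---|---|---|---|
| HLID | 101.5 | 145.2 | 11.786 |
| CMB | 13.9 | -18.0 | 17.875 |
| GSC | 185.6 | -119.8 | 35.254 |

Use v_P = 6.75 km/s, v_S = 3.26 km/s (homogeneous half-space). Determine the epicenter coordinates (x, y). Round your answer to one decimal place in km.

Distance from S−P lag: d = Δt · v_P v_S / (v_P − v_S) = Δt · (6.75·3.26)/(6.75−3.26) ≈ 6.3052·Δt.
So d_HLID = 74.31, d_CMB = 112.70, d_GSC = 222.28 km.
Circle about each station: (x − 101.5)² + (y − 145.2)² = 74.31²; (x − 13.9)² + (y + 18.0)² = 112.70²; (x − 185.6)² + (y + 119.8)² = 222.28².
Subtracting the HLID equation from the CMB and GSC equations removes the quadratic terms:
-175.2 x − 326.4 y = -38047.39
168.2 x − 530.0 y = -26472.31
Solving the 2×2 system: x ≈ 78.0, y ≈ 74.7 km.

(78.0, 74.7)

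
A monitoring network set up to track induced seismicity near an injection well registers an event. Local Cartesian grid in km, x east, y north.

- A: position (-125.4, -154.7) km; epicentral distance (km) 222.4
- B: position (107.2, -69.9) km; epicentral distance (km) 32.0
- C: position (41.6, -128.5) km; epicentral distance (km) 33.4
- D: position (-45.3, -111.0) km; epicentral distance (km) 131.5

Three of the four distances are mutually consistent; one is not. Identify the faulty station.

C

Solve using three stations at a time. Using A, B, D (subtract circle equations pairwise → linear system) gives (x, y) ≈ (76.4, -61.3).
Distances from that point to each station vs reported:
  A: calculated 222.4 vs reported 222.4 → residual 0.0 km
  B: calculated 31.9 vs reported 32.0 → residual 0.1 km
  C: calculated 75.7 vs reported 33.4 → residual 42.3 km
  D: calculated 131.5 vs reported 131.5 → residual 0.0 km
A, B, D are mutually consistent (residuals ≈ 0); C is off by 42.3 km.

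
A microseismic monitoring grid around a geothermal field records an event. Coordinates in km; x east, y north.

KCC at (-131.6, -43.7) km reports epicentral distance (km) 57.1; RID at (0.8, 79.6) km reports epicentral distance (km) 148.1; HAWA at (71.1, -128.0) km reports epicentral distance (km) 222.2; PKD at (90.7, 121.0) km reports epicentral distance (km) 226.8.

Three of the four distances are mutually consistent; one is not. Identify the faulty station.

Solve using three stations at a time. Using KCC, HAWA, PKD (subtract circle equations pairwise → linear system) gives (x, y) ≈ (-105.4, 7.0).
Distances from that point to each station vs reported:
  KCC: calculated 57.1 vs reported 57.1 → residual 0.0 km
  RID: calculated 128.6 vs reported 148.1 → residual 19.5 km
  HAWA: calculated 222.2 vs reported 222.2 → residual 0.0 km
  PKD: calculated 226.8 vs reported 226.8 → residual 0.0 km
KCC, HAWA, PKD are mutually consistent (residuals ≈ 0); RID is off by 19.5 km.

RID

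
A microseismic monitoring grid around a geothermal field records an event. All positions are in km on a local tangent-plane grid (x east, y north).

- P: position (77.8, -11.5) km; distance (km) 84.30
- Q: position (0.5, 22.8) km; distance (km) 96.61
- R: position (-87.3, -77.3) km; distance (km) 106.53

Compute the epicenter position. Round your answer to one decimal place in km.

Circle about each station: (x − 77.8)² + (y + 11.5)² = 84.30²; (x − 0.5)² + (y − 22.8)² = 96.61²; (x + 87.3)² + (y + 77.3)² = 106.53².
Subtracting the P equation from the Q and R equations removes the quadratic terms:
-154.6 x + 68.6 y = -7892.00
-330.2 x − 131.6 y = 3169.34
Solving the 2×2 system: x ≈ 19.1, y ≈ -72.0 km.

19.1 km east, -72.0 km north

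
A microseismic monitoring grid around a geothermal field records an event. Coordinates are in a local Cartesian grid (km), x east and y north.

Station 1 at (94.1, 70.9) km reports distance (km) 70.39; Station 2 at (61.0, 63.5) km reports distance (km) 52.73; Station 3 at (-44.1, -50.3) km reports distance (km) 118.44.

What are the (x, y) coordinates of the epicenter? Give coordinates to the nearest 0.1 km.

Circle about each station: (x − 94.1)² + (y − 70.9)² = 70.39²; (x − 61.0)² + (y − 63.5)² = 52.73²; (x + 44.1)² + (y + 50.3)² = 118.44².
Subtracting the Station 1 equation from the Station 2 and Station 3 equations removes the quadratic terms:
-66.2 x − 14.8 y = -3954.07
-276.4 x − 242.4 y = -18480.00
Solving the 2×2 system: x ≈ 57.3, y ≈ 10.9 km.
Check against Station 1 (with the unrounded x, y): √((x − 94.1)²+(y − 70.9)²) = 70.38 ≈ 70.39 km. ✓

57.3 km east, 10.9 km north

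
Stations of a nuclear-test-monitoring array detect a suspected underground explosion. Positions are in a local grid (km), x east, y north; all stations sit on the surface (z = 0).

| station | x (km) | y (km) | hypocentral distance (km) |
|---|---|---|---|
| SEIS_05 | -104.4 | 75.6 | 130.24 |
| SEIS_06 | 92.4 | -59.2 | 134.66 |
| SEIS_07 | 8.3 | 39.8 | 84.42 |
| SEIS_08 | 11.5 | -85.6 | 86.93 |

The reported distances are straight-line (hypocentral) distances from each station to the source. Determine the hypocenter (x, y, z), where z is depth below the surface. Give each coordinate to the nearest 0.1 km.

Each station gives a sphere (x−x_i)² + (y−y_i)² + z² = d_i² (stations at z=0).
Subtracting the SEIS_05 sphere from SEIS_06 and SEIS_07: z² cancels, leaving linear equations in x and y:
393.6 x − 269.6 y = -5743.18
225.4 x − 71.6 y = -5126.07
Solving: x ≈ -29.791, y ≈ -22.191 km (keep extra digits for the depth step; rounded: -29.8, -22.2).
Then from the SEIS_05 sphere: z² = 130.24² − (x + 104.4)² − (y − 75.6)² with x = -29.791, y = -22.191, so z ≈ 42.812 ≈ 42.8 km.

x ≈ -29.8 km, y ≈ -22.2 km, depth ≈ 42.8 km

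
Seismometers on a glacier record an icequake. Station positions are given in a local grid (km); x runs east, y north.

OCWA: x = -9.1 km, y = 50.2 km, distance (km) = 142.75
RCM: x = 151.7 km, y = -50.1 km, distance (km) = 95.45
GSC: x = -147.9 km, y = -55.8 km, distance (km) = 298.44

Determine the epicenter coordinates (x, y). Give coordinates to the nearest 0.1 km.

x ≈ 133.5 km, y ≈ 43.6 km

Circle about each station: (x + 9.1)² + (y − 50.2)² = 142.75²; (x − 151.7)² + (y + 50.1)² = 95.45²; (x + 147.9)² + (y + 55.8)² = 298.44².
Subtracting the OCWA equation from the RCM and GSC equations removes the quadratic terms:
321.6 x − 200.6 y = 34186.91
-277.6 x − 212.0 y = -46303.67
Solving the 2×2 system: x ≈ 133.5, y ≈ 43.6 km.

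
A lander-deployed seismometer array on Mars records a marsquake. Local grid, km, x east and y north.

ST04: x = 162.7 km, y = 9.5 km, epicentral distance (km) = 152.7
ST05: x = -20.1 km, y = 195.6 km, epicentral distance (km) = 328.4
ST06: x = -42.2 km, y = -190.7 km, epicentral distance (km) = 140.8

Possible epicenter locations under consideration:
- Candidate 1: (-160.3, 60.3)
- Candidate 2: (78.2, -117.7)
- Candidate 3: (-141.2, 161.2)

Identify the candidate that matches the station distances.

For each candidate, compare |candidate − station| to the reported distance:
Candidate 1: residuals ST04 174.3, ST05 133.6, ST06 136.6 → max 174.3 km
Candidate 2: residuals ST04 0.0, ST05 0.0, ST06 0.0 → max 0.0 km
Candidate 3: residuals ST04 187.0, ST05 202.5, ST06 224.8 → max 224.8 km
Only Candidate 2 has all residuals ≈ 0.

Candidate 2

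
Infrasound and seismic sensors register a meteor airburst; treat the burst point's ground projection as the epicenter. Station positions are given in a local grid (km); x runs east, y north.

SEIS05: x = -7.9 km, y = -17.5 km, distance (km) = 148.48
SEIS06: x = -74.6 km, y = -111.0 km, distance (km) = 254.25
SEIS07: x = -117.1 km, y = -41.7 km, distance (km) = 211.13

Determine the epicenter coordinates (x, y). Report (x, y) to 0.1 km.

Circle about each station: (x + 7.9)² + (y + 17.5)² = 148.48²; (x + 74.6)² + (y + 111.0)² = 254.25²; (x + 117.1)² + (y + 41.7)² = 211.13².
Subtracting pairs of circle equations eliminates x²+y² and gives linear equations (the radical axes):
-133.4 x − 187.0 y = -25079.25
-218.4 x − 48.4 y = -7446.93
Solving the 2×2 system: x ≈ 5.2, y ≈ 130.4 km.

5.2 km east, 130.4 km north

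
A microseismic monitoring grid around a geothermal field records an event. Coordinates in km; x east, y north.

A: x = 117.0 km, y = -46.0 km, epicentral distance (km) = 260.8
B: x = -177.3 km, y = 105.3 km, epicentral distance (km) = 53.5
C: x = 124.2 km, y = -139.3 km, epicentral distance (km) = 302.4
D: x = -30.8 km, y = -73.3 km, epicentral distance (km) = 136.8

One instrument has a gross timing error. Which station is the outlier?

Solve using three stations at a time. Using A, C, D (subtract circle equations pairwise → linear system) gives (x, y) ≈ (-137.1, 13.0).
Distances from that point to each station vs reported:
  A: calculated 260.9 vs reported 260.8 → residual 0.1 km
  B: calculated 100.7 vs reported 53.5 → residual 47.2 km
  C: calculated 302.5 vs reported 302.4 → residual 0.1 km
  D: calculated 136.9 vs reported 136.8 → residual 0.1 km
A, C, D are mutually consistent (residuals ≈ 0); B is off by 47.2 km.

B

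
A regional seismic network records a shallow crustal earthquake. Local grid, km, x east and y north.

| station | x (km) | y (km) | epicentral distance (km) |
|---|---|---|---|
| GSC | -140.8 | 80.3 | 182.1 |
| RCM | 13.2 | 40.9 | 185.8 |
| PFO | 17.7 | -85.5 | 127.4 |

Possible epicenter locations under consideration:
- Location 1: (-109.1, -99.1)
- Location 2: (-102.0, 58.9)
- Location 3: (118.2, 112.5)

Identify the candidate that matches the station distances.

Location 1

For each candidate, compare |candidate − station| to the reported distance:
Location 1: residuals GSC 0.1, RCM 0.1, PFO 0.1 → max 0.1 km
Location 2: residuals GSC 137.8, RCM 69.2, PFO 60.2 → max 137.8 km
Location 3: residuals GSC 78.9, RCM 58.7, PFO 94.6 → max 94.6 km
Only Location 1 has all residuals ≈ 0.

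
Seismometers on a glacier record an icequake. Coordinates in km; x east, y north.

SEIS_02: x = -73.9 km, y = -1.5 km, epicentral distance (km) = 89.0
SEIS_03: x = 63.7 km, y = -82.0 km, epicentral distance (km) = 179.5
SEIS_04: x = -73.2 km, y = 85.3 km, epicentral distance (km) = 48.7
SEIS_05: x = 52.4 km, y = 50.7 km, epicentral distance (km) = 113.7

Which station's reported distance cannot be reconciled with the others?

Solve using three stations at a time. Using SEIS_02, SEIS_03, SEIS_04 (subtract circle equations pairwise → linear system) gives (x, y) ≈ (-26.0, 73.5).
Distances from that point to each station vs reported:
  SEIS_02: calculated 89.0 vs reported 89.0 → residual 0.0 km
  SEIS_03: calculated 179.5 vs reported 179.5 → residual 0.0 km
  SEIS_04: calculated 48.7 vs reported 48.7 → residual 0.0 km
  SEIS_05: calculated 81.6 vs reported 113.7 → residual 32.1 km
SEIS_02, SEIS_03, SEIS_04 are mutually consistent (residuals ≈ 0); SEIS_05 is off by 32.1 km.

SEIS_05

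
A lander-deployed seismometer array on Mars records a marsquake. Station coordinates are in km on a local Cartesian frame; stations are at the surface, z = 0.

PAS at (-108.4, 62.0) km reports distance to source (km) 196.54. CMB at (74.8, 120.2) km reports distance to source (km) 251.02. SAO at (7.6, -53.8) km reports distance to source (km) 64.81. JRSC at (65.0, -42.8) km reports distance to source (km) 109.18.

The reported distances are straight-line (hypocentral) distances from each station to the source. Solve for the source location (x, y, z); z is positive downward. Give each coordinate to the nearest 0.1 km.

Each station gives a sphere (x−x_i)² + (y−y_i)² + z² = d_i² (stations at z=0).
Subtracting the PAS sphere from CMB and SAO: z² cancels, leaving linear equations in x and y:
366.4 x + 116.4 y = -19934.55
232.0 x − 231.6 y = 21785.28
Solving: x ≈ -18.603, y ≈ -112.700 km (keep extra digits for the depth step; rounded: -18.6, -112.7).
Then from the PAS sphere: z² = 196.54² − (x + 108.4)² − (y − 62.0)² with x = -18.603, y = -112.700, so z ≈ 6.662 ≈ 6.7 km.
Check against JRSC (with the unrounded solution): distance 109.18 ≈ 109.18 km. ✓

(-18.6, -112.7, 6.7)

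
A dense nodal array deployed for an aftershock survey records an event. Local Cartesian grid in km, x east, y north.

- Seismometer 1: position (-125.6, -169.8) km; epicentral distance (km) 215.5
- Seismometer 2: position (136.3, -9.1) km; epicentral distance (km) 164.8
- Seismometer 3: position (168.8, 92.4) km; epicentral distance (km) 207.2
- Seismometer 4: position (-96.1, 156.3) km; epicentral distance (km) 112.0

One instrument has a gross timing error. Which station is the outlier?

Seismometer 4

Solve using three stations at a time. Using Seismometer 1, Seismometer 2, Seismometer 3 (subtract circle equations pairwise → linear system) gives (x, y) ≈ (-25.6, 21.0).
Distances from that point to each station vs reported:
  Seismometer 1: calculated 215.4 vs reported 215.5 → residual 0.1 km
  Seismometer 2: calculated 164.7 vs reported 164.8 → residual 0.1 km
  Seismometer 3: calculated 207.1 vs reported 207.2 → residual 0.1 km
  Seismometer 4: calculated 152.6 vs reported 112.0 → residual 40.6 km
Seismometer 1, Seismometer 2, Seismometer 3 are mutually consistent (residuals ≈ 0); Seismometer 4 is off by 40.6 km.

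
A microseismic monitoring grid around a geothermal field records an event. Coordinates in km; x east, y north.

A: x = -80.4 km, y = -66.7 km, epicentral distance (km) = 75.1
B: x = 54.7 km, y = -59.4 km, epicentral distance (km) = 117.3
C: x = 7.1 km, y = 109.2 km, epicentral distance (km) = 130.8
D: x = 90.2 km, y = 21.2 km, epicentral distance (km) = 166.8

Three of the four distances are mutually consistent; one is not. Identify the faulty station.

B

Solve using three stations at a time. Using A, C, D (subtract circle equations pairwise → linear system) gives (x, y) ≈ (-76.1, 8.3).
Distances from that point to each station vs reported:
  A: calculated 75.1 vs reported 75.1 → residual 0.0 km
  B: calculated 147.3 vs reported 117.3 → residual 30.0 km
  C: calculated 130.8 vs reported 130.8 → residual 0.0 km
  D: calculated 166.8 vs reported 166.8 → residual 0.0 km
A, C, D are mutually consistent (residuals ≈ 0); B is off by 30.0 km.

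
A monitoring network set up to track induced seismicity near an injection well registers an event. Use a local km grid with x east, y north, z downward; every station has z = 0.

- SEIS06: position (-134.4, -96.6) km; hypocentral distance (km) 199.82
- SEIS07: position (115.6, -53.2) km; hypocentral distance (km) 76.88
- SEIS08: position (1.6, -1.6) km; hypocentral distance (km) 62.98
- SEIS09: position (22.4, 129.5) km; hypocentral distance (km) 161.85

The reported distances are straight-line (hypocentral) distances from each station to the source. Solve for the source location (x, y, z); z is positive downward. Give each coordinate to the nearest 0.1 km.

(50.3, -26.9, 30.9)

Each station gives a sphere (x−x_i)² + (y−y_i)² + z² = d_i² (stations at z=0).
Subtracting the SEIS06 sphere from SEIS07 and SEIS08: z² cancels, leaving linear equations in x and y:
500.0 x + 86.8 y = 22816.18
272.0 x + 190.0 y = 8571.75
Solving: x ≈ 50.302, y ≈ -26.896 km (keep extra digits for the depth step; rounded: 50.3, -26.9).
Then from the SEIS06 sphere: z² = 199.82² − (x + 134.4)² − (y + 96.6)² with x = 50.302, y = -26.896, so z ≈ 30.896 ≈ 30.9 km.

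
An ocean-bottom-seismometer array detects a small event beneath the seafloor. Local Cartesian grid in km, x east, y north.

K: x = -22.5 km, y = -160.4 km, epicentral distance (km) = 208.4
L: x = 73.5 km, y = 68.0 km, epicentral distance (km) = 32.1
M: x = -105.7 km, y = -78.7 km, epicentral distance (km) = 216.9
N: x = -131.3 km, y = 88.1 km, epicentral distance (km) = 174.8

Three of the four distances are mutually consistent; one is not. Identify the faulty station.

K

Solve using three stations at a time. Using L, M, N (subtract circle equations pairwise → linear system) gives (x, y) ≈ (43.3, 79.0).
Distances from that point to each station vs reported:
  K: calculated 248.2 vs reported 208.4 → residual 39.8 km
  L: calculated 32.2 vs reported 32.1 → residual 0.1 km
  M: calculated 216.9 vs reported 216.9 → residual 0.0 km
  N: calculated 174.8 vs reported 174.8 → residual 0.0 km
L, M, N are mutually consistent (residuals ≈ 0); K is off by 39.8 km.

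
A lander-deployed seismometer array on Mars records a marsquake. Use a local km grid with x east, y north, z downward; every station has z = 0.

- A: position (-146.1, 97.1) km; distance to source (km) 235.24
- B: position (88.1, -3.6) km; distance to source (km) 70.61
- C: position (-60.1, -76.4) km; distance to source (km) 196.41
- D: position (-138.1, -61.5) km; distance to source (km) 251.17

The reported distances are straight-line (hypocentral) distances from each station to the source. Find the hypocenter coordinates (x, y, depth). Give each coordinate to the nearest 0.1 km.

Each station gives a sphere (x−x_i)² + (y−y_i)² + z² = d_i² (stations at z=0).
Subtracting the A sphere from B and C: z² cancels, leaving linear equations in x and y:
468.4 x − 201.4 y = 27353.04
172.0 x − 347.0 y = -4563.68
Solving: x ≈ 81.400, y ≈ 53.500 km (keep extra digits for the depth step; rounded: 81.4, 53.5).
Then from the A sphere: z² = 235.24² − (x + 146.1)² − (y − 97.1)² with x = 81.400, y = 53.500, so z ≈ 40.996 ≈ 41.0 km.

(81.4, 53.5, 41.0)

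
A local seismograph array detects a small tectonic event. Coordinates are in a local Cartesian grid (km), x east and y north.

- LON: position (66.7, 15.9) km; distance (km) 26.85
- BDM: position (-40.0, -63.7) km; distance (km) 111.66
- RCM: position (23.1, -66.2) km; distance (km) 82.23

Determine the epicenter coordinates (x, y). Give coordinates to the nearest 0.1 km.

Circle about each station: (x − 66.7)² + (y − 15.9)² = 26.85²; (x + 40.0)² + (y + 63.7)² = 111.66²; (x − 23.1)² + (y + 66.2)² = 82.23².
Subtracting pairs of circle equations eliminates x²+y² and gives linear equations (the radical axes):
-213.4 x − 159.2 y = -10791.04
-87.2 x − 164.2 y = -5826.50
Solving the 2×2 system: x ≈ 39.9, y ≈ 14.3 km.

(39.9, 14.3)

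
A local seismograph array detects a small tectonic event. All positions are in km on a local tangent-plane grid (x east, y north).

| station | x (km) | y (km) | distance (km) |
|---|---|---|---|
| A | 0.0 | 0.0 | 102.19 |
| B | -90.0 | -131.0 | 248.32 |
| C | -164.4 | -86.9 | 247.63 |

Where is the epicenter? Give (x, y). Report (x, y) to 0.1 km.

x ≈ -4.4 km, y ≈ 102.1 km

Circle about each station: x² + y² = 102.19²; (x + 90.0)² + (y + 131.0)² = 248.32²; (x + 164.4)² + (y + 86.9)² = 247.63².
Subtracting pairs of circle equations eliminates x²+y² and gives linear equations (the radical axes):
-180.0 x − 262.0 y = -25959.03
-328.8 x − 173.8 y = -16298.85
Solving the 2×2 system: x ≈ -4.4, y ≈ 102.1 km.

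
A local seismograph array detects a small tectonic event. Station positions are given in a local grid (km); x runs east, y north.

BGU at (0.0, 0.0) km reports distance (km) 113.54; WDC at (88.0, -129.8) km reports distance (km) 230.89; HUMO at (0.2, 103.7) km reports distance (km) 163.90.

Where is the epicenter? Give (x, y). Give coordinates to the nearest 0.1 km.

-112.5 km east, -15.3 km north

Circle about each station: x² + y² = 113.54²; (x − 88.0)² + (y + 129.8)² = 230.89²; (x − 0.2)² + (y − 103.7)² = 163.90².
Subtracting pairs of circle equations eliminates x²+y² and gives linear equations (the radical axes):
176.0 x − 259.6 y = -15826.82
0.4 x + 207.4 y = -3218.15
Solving the 2×2 system: x ≈ -112.5, y ≈ -15.3 km.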